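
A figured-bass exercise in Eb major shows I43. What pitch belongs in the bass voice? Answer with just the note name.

Bb

I in Eb major has root Eb; the chord is Eb-G-Bb-D.
The figure 43 means second inversion — the fifth is in the bass.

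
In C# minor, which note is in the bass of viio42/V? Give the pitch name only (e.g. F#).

The applied chord viio42/V is rooted on F##: F##-A#-C#-E.
The figure 42 means third inversion — the seventh is in the bass.

E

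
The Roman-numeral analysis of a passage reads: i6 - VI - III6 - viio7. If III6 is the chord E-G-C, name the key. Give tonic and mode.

A minor

III6 is given as E-G-C — a major triad with root C.
III6 on C implies C is the mediant; that puts the tonic at A, and the uppercase numeral fits minor mode.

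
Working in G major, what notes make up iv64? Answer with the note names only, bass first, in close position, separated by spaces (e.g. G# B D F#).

G C Eb

iv64 is the minor subdominant, borrowed from the parallel minor. In G major that root is C.
So the chord is C-Eb-G, a minor triad.
With the 64 figure the chord is in second inversion; from the bass G upward in close position it reads G-C-Eb.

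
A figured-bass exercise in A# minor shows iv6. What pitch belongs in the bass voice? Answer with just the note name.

iv in A# minor has root D#; the chord is D#-F#-A#.
The figure 6 means first inversion — the third is in the bass.

F#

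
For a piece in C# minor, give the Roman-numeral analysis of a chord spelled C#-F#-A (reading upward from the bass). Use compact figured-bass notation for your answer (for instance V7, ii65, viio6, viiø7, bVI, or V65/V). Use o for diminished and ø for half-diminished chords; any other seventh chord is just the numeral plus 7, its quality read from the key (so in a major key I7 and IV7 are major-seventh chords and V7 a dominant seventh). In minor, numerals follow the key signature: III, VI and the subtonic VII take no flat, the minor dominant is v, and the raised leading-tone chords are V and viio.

Stacked in thirds the chord is F#-A-C#: a minor triad on F#.
In C# minor, F# is the subdominant; the diatonic minor triad there is iv.
With C# in the bass the chord is in second inversion, so the figured bass is 64.

iv64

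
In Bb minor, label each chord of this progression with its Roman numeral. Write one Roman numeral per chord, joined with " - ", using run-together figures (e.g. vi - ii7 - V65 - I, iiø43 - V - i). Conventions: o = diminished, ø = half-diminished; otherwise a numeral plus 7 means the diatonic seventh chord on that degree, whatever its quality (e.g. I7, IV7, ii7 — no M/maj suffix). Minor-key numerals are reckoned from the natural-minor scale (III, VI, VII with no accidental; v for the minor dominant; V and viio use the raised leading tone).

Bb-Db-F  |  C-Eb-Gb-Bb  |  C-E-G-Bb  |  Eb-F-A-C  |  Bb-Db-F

Bb-Db-F has root Bb, degree 1 in Bb minor, so i.
C-Eb-Gb-Bb: half-diminished seventh chord on C = scale degree 2 → iiø7.
C-E-G-Bb: chromatic; C is V of V, so V7/V.
Eb-F-A-C has root F, degree 5 in Bb minor, so V42.
Bb-Db-F: root Bb is the tonic; minor triad there is i.

i - iiø7 - V7/V - V42 - i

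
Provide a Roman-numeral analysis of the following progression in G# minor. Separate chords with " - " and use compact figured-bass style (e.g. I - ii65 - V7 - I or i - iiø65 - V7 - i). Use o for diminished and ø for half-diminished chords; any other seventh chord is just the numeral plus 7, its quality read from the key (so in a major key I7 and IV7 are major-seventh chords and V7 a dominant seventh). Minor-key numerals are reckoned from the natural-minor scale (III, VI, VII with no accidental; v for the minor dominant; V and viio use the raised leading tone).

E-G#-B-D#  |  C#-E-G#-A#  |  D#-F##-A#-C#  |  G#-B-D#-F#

VI7 - iiø65 - V7 - i7

E-G#-B-D# has root E, degree 6 in G# minor, so VI7.
C#-E-G#-A#: half-diminished seventh chord on A# = scale degree 2 → iiø65.
D#-F##-A#-C#: root D# is the dominant; dominant seventh chord there is V7.
G#-B-D#-F#: root G# is the tonic; minor seventh chord there is i7.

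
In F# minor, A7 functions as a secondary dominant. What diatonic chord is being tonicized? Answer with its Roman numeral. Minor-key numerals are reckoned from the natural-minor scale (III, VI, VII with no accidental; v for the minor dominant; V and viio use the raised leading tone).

The chord is a dominant seventh chord on A.
A dominant resolves down a perfect fifth: A → D. In F# minor, D is scale degree 6, i.e. VI.

VI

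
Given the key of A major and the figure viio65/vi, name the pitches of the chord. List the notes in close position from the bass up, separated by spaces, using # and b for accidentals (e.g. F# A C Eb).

The slash marks an applied leading-tone chord: viio of vi. In A major, vi is F#, so the leading tone to it is E#, a half step below.
Building a fully diminished seventh chord on E# gives E#-G#-B-D.
The figured bass 65 indicates first inversion, placing the third (G#) in the bass: G#-B-D-E#.

G# B D E#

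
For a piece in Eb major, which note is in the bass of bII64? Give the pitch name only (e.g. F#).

Cb

bII in Eb major has root Fb; the chord is Fb-Ab-Cb.
The figure 64 means second inversion — the fifth is in the bass.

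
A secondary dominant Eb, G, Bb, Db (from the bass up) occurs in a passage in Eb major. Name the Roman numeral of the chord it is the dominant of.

IV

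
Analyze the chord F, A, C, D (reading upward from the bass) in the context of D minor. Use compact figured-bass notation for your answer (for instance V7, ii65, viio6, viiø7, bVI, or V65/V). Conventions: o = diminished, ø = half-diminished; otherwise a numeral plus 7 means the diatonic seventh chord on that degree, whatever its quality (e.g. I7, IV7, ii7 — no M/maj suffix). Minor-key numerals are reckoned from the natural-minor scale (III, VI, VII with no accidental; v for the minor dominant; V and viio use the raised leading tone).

i65

The pitches D-F-A-C form a minor seventh chord rooted on D.
D is scale degree 1 in D minor, and a minor seventh chord on that degree is written i7.
With F in the bass the chord is in first inversion, so the figured bass is 65.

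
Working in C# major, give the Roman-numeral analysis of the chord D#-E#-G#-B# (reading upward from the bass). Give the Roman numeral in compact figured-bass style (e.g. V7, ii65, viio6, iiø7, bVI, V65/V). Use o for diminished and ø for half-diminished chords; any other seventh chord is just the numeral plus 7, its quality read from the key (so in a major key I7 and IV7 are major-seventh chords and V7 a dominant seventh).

iii42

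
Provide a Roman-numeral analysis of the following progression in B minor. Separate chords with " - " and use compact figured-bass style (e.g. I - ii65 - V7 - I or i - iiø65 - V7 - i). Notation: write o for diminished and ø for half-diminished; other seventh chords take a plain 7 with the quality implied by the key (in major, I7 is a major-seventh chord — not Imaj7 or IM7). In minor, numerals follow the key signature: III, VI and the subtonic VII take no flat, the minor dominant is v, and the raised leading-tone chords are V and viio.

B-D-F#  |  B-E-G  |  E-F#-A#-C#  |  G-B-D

i - iv64 - V42 - VI

B-D-F# has root B, degree 1 in B minor, so i.
B-E-G: minor triad on E = scale degree 4 → iv64.
E-F#-A#-C#: root F# is the dominant; dominant seventh chord there is V42.
G-B-D: root G is the submediant; major triad there is VI.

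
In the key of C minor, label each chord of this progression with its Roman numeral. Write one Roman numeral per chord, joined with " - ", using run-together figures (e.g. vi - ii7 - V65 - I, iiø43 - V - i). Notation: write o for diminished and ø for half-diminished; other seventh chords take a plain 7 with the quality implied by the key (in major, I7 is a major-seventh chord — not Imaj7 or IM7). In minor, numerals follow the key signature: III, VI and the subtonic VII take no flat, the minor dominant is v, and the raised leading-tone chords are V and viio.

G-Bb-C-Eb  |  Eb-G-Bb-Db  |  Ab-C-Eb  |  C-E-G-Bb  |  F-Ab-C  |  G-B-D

G-Bb-C-Eb has root C, degree 1 in C minor, so i43.
Eb-G-Bb-Db: chromatic; Eb is V of VI, so V7/VI.
Ab-C-Eb has root Ab, degree 6 in C minor, so VI.
C-E-G-Bb: chromatic; C is V of iv, so V7/iv.
F-Ab-C has root F, degree 4 in C minor, so iv.
G-B-D: root G is the dominant; major triad there is V.

i43 - V7/VI - VI - V7/iv - iv - V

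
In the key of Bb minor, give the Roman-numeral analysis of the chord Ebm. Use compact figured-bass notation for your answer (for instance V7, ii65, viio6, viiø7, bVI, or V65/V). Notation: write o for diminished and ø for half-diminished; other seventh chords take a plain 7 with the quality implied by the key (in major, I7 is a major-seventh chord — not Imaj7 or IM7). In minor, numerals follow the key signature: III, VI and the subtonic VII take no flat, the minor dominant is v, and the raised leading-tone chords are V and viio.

iv

The pitches Eb-Gb-Bb form a minor triad rooted on Eb.
Eb is scale degree 4 in Bb minor, and a minor triad on that degree is written iv.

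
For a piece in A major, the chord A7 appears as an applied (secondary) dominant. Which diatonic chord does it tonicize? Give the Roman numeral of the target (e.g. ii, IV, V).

IV

The chord is a dominant seventh chord on A.
A dominant resolves down a perfect fifth: A → D. In A major, D is scale degree 4, i.e. IV.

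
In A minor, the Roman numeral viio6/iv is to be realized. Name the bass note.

E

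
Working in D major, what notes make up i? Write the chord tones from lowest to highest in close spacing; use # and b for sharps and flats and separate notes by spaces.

D F A

i is the minor tonic, borrowed from the parallel minor. In D major that root is D.
So the chord is D-F-A.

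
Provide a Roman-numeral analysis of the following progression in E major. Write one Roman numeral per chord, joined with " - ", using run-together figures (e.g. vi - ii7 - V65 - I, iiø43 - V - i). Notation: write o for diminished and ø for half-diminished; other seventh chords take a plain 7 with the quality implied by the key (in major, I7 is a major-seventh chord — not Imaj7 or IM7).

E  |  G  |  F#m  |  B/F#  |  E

I - bIII - ii - V64 - I

E: major triad on E = scale degree 1 → I.
G: major triad on G — chromatic; bIII (borrowed from the parallel minor).
F#m: root F# is the supertonic; minor triad there is ii.
B/F#: major triad on B = scale degree 5 → V64.
E has root E, degree 1 in E major, so I.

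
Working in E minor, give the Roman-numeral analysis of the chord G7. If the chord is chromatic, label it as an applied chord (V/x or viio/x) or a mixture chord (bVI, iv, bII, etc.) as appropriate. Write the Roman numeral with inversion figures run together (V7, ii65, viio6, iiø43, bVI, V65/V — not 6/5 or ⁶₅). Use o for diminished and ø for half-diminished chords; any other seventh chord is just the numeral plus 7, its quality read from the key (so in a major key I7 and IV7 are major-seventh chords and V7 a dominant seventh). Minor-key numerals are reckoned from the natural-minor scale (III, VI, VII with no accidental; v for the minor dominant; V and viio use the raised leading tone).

V7/VI

The pitches G-B-D-F form a dominant seventh chord rooted on G.
G is not a diatonic chord root with this quality in E minor, but it lies a perfect fifth above C (VI), so the chord functions as an applied dominant of VI.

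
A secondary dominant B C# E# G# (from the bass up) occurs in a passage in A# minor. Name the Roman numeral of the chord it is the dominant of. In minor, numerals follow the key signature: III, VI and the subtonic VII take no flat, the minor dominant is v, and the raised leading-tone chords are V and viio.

The chord is a dominant seventh chord on C#.
A dominant resolves down a perfect fifth: C# → F#. In A# minor, F# is scale degree 6, i.e. VI.

VI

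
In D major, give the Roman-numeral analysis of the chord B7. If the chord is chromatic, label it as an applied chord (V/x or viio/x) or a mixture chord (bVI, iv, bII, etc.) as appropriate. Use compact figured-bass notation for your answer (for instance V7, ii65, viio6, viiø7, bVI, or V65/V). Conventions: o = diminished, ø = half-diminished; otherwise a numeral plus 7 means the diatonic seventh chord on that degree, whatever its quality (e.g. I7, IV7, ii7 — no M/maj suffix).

V7/ii

Stacked in thirds the chord is B-D#-F#-A: a dominant seventh chord on B.
B is not a diatonic chord root with this quality in D major, but it lies a perfect fifth above E (ii), so the chord functions as an applied dominant of ii.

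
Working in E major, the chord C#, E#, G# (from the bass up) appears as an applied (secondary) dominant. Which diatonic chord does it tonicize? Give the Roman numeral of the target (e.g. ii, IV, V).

ii

The chord is a major triad on C#.
A dominant resolves down a perfect fifth: C# → F#. In E major, F# is scale degree 2, i.e. ii.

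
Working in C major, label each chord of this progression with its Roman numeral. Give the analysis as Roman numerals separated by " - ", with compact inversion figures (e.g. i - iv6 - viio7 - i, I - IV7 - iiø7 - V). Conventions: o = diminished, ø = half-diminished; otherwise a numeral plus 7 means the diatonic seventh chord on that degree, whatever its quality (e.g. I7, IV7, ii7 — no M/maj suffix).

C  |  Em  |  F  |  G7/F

C has root C, degree 1 in C major, so I.
Em: minor triad on E = scale degree 3 → iii.
F has root F, degree 4 in C major, so IV.
G7/F has root G, degree 5 in C major, so V42.

I - iii - IV - V42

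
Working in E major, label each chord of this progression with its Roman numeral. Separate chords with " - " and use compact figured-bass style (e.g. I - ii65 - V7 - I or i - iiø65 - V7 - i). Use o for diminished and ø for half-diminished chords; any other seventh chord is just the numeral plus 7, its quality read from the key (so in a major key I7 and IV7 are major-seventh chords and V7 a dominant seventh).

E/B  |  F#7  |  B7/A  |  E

E/B: major triad on E = scale degree 1 → I64.
F#7 is the secondary dominant of V (dominant seventh chord on F#): V7/V.
B7/A has root B, degree 5 in E major, so V42.
E: root E is the tonic; major triad there is I.

I64 - V7/V - V42 - I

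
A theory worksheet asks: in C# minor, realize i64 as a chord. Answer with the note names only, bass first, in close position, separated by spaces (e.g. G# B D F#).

G# C# E

In C# minor, scale degree 1 is C#, and the diatonic chord built there is a minor triad.
That chord is spelled C#-E-G#.
The figured bass 64 indicates second inversion, placing the fifth (G#) in the bass: G#-C#-E.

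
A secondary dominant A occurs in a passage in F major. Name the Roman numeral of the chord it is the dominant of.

vi

The chord is a major triad on A.
A dominant resolves down a perfect fifth: A → D. In F major, D is scale degree 6, i.e. vi.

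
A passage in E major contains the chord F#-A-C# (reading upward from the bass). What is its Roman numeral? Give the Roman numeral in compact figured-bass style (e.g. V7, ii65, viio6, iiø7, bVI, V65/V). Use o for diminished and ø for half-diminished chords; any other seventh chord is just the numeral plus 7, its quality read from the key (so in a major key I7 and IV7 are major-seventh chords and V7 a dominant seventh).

ii

The pitches F#-A-C# form a minor triad rooted on F#.
F# is scale degree 2 in E major, and a minor triad on that degree is written ii.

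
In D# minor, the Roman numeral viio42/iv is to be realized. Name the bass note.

The applied chord viio42/iv is rooted on F##: F##-A#-C#-E.
The figure 42 means third inversion — the seventh is in the bass.

E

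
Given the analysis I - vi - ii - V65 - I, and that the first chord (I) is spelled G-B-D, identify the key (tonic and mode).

G major

I is given as G-B-D — a major triad with root G.
If G is scale degree 1 and the mode makes that degree carry a major triad, the tonic is G and the mode is major.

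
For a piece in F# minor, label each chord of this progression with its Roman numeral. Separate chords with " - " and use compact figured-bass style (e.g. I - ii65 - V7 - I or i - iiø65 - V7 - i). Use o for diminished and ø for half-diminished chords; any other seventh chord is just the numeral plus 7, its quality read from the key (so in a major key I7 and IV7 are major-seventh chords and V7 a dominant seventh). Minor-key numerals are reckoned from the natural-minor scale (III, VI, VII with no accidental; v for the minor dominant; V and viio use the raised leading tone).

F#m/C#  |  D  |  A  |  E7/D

F#m/C# has root F#, degree 1 in F# minor, so i64.
D: root D is the submediant; major triad there is VI.
A: major triad on A = scale degree 3 → III.
E7/D: root E is the subtonic; dominant seventh chord there is VII42.

i64 - VI - III - VII42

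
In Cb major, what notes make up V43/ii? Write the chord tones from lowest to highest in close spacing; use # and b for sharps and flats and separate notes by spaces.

Eb Gb Ab C

V43/ii is a secondary dominant — the dominant seventh of ii. ii in Cb major is Db, so the applied chord's root is Ab, a perfect fifth above.
Building a dominant seventh chord on Ab gives Ab-C-Eb-Gb.
With the 43 figure the chord is in second inversion; from the bass Eb upward in close position it reads Eb-Gb-Ab-C.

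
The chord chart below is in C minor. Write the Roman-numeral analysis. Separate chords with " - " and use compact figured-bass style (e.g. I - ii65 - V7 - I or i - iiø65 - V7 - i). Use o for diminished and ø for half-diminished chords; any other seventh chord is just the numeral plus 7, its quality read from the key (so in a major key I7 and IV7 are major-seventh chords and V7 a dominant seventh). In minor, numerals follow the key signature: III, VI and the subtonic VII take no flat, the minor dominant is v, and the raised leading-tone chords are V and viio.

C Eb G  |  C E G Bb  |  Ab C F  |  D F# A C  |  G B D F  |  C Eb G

i - V7/iv - iv6 - V7/V - V7 - i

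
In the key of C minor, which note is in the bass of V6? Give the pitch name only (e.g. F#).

B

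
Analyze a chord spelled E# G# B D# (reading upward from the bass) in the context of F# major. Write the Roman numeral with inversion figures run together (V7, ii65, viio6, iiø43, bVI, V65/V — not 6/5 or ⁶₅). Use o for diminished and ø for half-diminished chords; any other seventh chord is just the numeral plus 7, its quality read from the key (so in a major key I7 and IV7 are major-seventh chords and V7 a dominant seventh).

The pitches E#-G#-B-D# form a half-diminished seventh chord rooted on E#.
In F# major, E# is the leading tone; the diatonic half-diminished seventh chord there is viiø7.

viiø7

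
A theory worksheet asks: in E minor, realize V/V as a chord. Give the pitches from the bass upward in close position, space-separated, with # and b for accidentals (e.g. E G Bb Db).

F# A# C#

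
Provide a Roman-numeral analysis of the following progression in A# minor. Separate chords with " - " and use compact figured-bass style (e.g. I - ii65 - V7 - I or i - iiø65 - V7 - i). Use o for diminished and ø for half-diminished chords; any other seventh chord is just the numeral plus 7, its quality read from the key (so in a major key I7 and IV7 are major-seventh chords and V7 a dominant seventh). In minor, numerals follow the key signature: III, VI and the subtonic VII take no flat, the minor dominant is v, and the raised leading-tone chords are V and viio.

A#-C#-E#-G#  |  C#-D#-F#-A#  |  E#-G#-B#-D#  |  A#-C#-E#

A#-C#-E#-G# has root A#, degree 1 in A# minor, so i7.
C#-D#-F#-A#: minor seventh chord on D# = scale degree 4 → iv42.
E#-G#-B#-D#: minor seventh chord on E# = scale degree 5 → v7.
A#-C#-E# has root A#, degree 1 in A# minor, so i.

i7 - iv42 - v7 - i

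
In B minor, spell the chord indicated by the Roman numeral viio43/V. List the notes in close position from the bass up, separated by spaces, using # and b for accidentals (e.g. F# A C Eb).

viio43/V is a secondary leading-tone chord. The target V is F# in B minor; the applied chord is rooted a semitone below, on E#.
Building a fully diminished seventh chord on E# gives E#-G#-B-D.
The figured bass 43 indicates second inversion, placing the fifth (B) in the bass: B-D-E#-G#.

B D E# G#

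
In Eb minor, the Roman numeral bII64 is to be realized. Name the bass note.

bII in Eb minor has root Fb; the chord is Fb-Ab-Cb.
The figure 64 means second inversion — the fifth is in the bass.

Cb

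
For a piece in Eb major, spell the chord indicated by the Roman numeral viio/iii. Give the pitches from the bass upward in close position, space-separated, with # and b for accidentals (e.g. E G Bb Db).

F# A C

viio/iii is a secondary leading-tone chord. The target iii is G in Eb major; the applied chord is rooted a semitone below, on F#.
Building a diminished triad on F# gives F#-A-C.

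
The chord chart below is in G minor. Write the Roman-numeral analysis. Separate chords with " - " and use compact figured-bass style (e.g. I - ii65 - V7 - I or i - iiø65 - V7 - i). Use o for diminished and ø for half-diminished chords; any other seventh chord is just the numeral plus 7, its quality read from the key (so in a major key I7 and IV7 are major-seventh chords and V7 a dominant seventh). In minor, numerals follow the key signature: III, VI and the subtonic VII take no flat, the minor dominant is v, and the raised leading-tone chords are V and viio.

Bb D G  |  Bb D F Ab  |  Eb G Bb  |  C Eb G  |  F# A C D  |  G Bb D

i6 - V7/VI - VI - iv - V65 - i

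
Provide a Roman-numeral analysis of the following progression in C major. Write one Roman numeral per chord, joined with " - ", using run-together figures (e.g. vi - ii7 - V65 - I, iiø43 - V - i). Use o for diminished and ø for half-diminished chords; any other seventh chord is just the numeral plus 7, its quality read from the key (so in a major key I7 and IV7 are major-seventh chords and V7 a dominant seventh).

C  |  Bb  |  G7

I - bVII - V7

C: major triad on C = scale degree 1 → I.
Bb: major triad on Bb — chromatic; bVII (borrowed from the parallel minor).
G7: root G is the dominant; dominant seventh chord there is V7.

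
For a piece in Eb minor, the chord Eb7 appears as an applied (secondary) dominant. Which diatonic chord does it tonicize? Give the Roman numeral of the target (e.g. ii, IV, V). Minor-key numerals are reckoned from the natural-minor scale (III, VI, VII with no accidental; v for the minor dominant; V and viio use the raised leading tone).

iv

The chord is a dominant seventh chord on Eb.
A dominant resolves down a perfect fifth: Eb → Ab. In Eb minor, Ab is scale degree 4, i.e. iv.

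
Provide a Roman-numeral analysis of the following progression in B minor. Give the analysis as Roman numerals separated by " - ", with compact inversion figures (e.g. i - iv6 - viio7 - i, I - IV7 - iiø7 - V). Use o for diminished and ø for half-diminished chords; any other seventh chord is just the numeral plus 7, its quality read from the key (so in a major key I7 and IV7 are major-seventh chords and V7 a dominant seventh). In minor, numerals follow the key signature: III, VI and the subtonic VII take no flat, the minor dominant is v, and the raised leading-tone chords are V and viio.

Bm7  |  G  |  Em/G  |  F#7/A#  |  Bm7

i7 - VI - iv6 - V65 - i7

Bm7: minor seventh chord on B = scale degree 1 → i7.
G: root G is the submediant; major triad there is VI.
Em/G: minor triad on E = scale degree 4 → iv6.
F#7/A#: dominant seventh chord on F# = scale degree 5 → V65.
Bm7: minor seventh chord on B = scale degree 1 → i7.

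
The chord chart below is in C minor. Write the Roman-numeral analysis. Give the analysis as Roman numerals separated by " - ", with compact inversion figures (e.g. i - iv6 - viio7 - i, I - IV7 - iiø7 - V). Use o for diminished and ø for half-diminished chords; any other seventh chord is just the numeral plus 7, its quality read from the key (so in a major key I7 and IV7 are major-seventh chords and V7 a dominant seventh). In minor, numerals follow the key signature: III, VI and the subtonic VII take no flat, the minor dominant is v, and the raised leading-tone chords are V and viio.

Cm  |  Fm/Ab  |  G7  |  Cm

i - iv6 - V7 - i

Cm has root C, degree 1 in C minor, so i.
Fm/Ab: minor triad on F = scale degree 4 → iv6.
G7 has root G, degree 5 in C minor, so V7.
Cm has root C, degree 1 in C minor, so i.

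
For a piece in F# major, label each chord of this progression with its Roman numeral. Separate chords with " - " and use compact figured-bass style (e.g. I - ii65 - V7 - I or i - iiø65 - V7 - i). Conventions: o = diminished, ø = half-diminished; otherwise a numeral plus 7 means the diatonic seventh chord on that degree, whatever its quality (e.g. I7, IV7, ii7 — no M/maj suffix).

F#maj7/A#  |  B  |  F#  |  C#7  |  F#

I65 - IV - I - V7 - I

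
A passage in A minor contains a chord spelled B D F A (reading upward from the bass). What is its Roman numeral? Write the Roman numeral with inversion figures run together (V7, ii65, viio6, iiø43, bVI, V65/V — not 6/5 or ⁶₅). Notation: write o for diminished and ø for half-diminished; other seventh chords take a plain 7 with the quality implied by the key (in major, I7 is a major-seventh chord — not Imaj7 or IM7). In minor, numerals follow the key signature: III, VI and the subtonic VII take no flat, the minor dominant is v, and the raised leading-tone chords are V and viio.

iiø7

The pitches B-D-F-A form a half-diminished seventh chord rooted on B.
B is scale degree 2 in A minor, and a half-diminished seventh chord on that degree is written iiø7.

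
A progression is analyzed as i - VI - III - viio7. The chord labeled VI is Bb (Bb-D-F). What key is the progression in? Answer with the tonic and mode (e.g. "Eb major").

D minor

The chord Bb is a major triad rooted on Bb; its label is VI.
If Bb is scale degree 6 and the mode makes that degree carry a major triad, the tonic is D and the mode is minor.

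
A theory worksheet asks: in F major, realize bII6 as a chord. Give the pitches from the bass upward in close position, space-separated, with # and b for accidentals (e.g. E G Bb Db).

Bb Db Gb

Scale degree 2 in F major is G; lowering it a half step gives Gb. bII6 is the Neapolitan sixth — a major triad on the lowered second degree, here in its customary first inversion.
So the chord is Gb-Bb-Db, a major triad.
With the 6 figure the chord is in first inversion; from the bass Bb upward in close position it reads Bb-Db-Gb.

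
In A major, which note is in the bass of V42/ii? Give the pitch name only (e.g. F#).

E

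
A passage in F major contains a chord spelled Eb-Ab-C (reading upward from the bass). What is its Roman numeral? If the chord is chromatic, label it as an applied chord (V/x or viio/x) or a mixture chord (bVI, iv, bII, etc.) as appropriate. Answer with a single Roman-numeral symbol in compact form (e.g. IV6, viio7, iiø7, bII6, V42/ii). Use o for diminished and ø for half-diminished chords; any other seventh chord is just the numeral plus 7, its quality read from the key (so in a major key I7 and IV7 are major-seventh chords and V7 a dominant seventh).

Stacked in thirds the chord is Ab-C-Eb: a major triad on Ab.
Ab is the lowered third degree of F major (diatonic 3 would be A). This is a major triad on the lowered third degree, borrowed from the parallel minor.
With Eb in the bass the chord is in second inversion, so the figured bass is 64.

bIII64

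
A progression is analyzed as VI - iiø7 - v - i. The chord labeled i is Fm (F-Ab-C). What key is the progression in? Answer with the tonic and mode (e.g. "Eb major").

The chord Fm is a minor triad rooted on F; its label is i.
If F is scale degree 1 and the mode makes that degree carry a minor triad, the tonic is F and the mode is minor.

F minor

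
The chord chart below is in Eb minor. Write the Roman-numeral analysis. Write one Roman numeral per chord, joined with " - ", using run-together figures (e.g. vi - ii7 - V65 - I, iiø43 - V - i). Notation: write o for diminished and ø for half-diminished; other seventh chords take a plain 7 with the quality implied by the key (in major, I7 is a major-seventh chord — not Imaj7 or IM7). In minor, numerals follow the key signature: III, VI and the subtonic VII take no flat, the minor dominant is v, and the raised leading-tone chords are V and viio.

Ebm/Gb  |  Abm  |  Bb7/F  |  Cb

i6 - iv - V43 - VI

Ebm/Gb: root Eb is the tonic; minor triad there is i6.
Abm has root Ab, degree 4 in Eb minor, so iv.
Bb7/F has root Bb, degree 5 in Eb minor, so V43.
Cb has root Cb, degree 6 in Eb minor, so VI.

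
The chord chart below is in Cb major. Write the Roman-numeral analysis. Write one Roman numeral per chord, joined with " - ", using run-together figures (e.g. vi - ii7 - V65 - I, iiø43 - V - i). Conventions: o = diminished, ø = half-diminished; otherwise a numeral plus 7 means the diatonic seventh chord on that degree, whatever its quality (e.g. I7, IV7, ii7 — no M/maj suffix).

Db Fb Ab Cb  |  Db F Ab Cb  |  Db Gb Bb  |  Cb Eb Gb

ii7 - V7/V - V64 - I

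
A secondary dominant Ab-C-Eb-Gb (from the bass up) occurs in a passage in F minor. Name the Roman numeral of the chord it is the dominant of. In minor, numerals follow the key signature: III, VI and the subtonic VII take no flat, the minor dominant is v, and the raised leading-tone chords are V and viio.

The chord is a dominant seventh chord on Ab.
A dominant resolves down a perfect fifth: Ab → Db. In F minor, Db is scale degree 6, i.e. VI.

VI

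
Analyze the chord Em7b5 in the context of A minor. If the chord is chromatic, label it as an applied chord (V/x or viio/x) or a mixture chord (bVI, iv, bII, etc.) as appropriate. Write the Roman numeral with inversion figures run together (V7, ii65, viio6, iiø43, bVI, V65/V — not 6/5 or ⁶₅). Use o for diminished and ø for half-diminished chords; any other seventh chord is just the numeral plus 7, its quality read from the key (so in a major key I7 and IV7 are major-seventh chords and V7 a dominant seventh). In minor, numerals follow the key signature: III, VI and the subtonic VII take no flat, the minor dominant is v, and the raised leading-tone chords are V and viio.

Stacked in thirds the chord is E-G-Bb-D: a half-diminished seventh chord on E.
E sits a half step below F (VI in A minor); a diminished chord there is the applied leading-tone chord of VI.

viiø7/VI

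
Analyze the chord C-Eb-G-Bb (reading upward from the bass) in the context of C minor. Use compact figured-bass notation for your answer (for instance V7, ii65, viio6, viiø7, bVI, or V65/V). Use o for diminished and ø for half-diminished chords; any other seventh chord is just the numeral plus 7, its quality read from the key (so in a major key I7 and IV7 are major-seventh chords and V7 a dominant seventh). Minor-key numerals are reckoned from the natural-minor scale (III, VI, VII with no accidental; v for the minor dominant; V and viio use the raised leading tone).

i7

The pitches C-Eb-G-Bb form a minor seventh chord rooted on C.
C is scale degree 1 in C minor, and a minor seventh chord on that degree is written i7.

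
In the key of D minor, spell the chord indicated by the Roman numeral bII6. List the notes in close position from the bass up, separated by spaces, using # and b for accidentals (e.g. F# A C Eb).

G Bb Eb

Scale degree 2 in D minor is E; lowering it a half step gives Eb. bII6 is the Neapolitan sixth — a major triad on the lowered second degree, here in its customary first inversion.
So the chord is Eb-G-Bb, a major triad.
The figured bass 6 indicates first inversion, placing the third (G) in the bass: G-Bb-Eb.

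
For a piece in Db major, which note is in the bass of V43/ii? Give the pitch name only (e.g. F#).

F

The applied chord V43/ii is rooted on Bb: Bb-D-F-Ab.
The figure 43 means second inversion — the fifth is in the bass.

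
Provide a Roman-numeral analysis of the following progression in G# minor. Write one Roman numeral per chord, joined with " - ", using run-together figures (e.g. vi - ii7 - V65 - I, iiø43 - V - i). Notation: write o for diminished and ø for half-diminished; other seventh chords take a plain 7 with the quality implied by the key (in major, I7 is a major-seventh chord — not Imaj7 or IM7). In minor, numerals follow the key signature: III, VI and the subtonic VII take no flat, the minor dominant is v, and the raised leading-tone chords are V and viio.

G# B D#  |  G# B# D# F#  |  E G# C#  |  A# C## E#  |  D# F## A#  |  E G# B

i - V7/iv - iv6 - V/V - V - VI

G#-B-D#: minor triad on G# = scale degree 1 → i.
G#-B#-D#-F#: chromatic; G# is V of iv, so V7/iv.
E-G#-C#: root C# is the subdominant; minor triad there is iv6.
A#-C##-E#: a major triad on A#, the applied dominant of V → V/V.
D#-F##-A# has root D#, degree 5 in G# minor, so V.
E-G#-B: major triad on E = scale degree 6 → VI.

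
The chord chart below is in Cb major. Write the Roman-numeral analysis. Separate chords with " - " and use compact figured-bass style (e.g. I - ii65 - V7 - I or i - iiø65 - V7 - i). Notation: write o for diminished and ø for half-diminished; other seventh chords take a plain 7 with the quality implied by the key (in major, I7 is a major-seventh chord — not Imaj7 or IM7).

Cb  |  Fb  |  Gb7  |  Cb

Cb: major triad on Cb = scale degree 1 → I.
Fb has root Fb, degree 4 in Cb major, so IV.
Gb7 has root Gb, degree 5 in Cb major, so V7.
Cb has root Cb, degree 1 in Cb major, so I.

I - IV - V7 - I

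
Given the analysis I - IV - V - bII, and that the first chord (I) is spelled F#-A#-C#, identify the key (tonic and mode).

F# major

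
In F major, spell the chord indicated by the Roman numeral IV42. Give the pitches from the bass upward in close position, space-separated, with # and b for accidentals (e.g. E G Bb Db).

A Bb D F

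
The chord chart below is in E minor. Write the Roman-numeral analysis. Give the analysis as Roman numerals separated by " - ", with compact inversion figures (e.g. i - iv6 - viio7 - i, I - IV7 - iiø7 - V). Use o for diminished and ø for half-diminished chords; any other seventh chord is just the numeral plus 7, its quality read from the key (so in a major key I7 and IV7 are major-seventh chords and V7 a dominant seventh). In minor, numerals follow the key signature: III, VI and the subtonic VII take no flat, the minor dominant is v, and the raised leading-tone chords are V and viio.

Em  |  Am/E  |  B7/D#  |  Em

i - iv64 - V65 - i

Em: minor triad on E = scale degree 1 → i.
Am/E has root A, degree 4 in E minor, so iv64.
B7/D#: dominant seventh chord on B = scale degree 5 → V65.
Em: root E is the tonic; minor triad there is i.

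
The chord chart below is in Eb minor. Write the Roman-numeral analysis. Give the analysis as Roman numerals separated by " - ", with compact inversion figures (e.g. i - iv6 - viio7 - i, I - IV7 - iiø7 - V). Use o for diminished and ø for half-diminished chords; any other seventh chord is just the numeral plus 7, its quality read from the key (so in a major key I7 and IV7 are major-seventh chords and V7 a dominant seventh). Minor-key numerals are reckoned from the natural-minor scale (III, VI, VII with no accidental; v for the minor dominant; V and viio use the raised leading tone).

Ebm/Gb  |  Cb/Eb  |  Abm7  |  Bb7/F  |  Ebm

Ebm/Gb has root Eb, degree 1 in Eb minor, so i6.
Cb/Eb: root Cb is the submediant; major triad there is VI6.
Abm7: root Ab is the subdominant; minor seventh chord there is iv7.
Bb7/F: dominant seventh chord on Bb = scale degree 5 → V43.
Ebm has root Eb, degree 1 in Eb minor, so i.

i6 - VI6 - iv7 - V43 - i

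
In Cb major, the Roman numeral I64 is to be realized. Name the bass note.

Gb

I in Cb major has root Cb; the chord is Cb-Eb-Gb.
The figure 64 means second inversion — the fifth is in the bass.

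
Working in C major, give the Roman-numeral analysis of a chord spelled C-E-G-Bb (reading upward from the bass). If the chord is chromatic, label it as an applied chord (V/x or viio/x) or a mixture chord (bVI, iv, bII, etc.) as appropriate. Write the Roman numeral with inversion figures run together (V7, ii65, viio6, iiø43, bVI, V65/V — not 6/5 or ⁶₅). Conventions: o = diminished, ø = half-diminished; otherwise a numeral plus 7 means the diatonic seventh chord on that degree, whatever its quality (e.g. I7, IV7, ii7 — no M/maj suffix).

Stacked in thirds the chord is C-E-G-Bb: a dominant seventh chord on C.
C is not a diatonic chord root with this quality in C major, but it lies a perfect fifth above F (IV), so the chord functions as an applied dominant of IV.

V7/IV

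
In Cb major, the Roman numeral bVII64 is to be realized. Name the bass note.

bVII in Cb major has root Bbb; the chord is Bbb-Db-Fb.
The figure 64 means second inversion — the fifth is in the bass.

Fb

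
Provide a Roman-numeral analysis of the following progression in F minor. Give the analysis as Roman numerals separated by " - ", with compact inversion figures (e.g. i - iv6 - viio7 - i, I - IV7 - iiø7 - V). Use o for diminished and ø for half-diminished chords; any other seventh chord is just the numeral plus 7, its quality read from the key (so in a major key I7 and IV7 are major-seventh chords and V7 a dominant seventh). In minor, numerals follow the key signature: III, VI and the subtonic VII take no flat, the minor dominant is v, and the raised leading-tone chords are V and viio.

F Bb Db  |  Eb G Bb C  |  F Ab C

iv64 - v65 - i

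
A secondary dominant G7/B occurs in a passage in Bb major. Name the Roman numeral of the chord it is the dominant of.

The chord is a dominant seventh chord on G.
A dominant resolves down a perfect fifth: G → C. In Bb major, C is scale degree 2, i.e. ii.

ii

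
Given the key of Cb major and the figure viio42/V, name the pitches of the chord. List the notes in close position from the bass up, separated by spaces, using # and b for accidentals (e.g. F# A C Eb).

Ebb F Ab Cb

The slash marks an applied leading-tone chord: viio of V. In Cb major, V is Gb, so the leading tone to it is F, a half step below.
Building a fully diminished seventh chord on F gives F-Ab-Cb-Ebb.
The figured bass 42 indicates third inversion, placing the seventh (Ebb) in the bass: Ebb-F-Ab-Cb.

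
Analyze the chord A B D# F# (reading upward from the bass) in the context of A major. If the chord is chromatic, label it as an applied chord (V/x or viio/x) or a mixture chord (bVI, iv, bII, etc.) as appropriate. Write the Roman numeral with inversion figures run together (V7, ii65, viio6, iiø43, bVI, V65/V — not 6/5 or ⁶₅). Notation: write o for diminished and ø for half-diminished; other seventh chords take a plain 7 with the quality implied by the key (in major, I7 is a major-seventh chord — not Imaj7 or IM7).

V42/V

The pitches B-D#-F#-A form a dominant seventh chord rooted on B.
B is not a diatonic chord root with this quality in A major, but it lies a perfect fifth above E (V), so the chord functions as an applied dominant of V.
With A in the bass the chord is in third inversion, so the figured bass is 42.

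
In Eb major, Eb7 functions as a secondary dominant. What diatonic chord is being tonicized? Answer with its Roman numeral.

IV

The chord is a dominant seventh chord on Eb.
A dominant resolves down a perfect fifth: Eb → Ab. In Eb major, Ab is scale degree 4, i.e. IV.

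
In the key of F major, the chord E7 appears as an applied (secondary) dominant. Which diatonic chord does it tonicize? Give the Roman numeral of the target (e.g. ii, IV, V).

iii

The chord is a dominant seventh chord on E.
A dominant resolves down a perfect fifth: E → A. In F major, A is scale degree 3, i.e. iii.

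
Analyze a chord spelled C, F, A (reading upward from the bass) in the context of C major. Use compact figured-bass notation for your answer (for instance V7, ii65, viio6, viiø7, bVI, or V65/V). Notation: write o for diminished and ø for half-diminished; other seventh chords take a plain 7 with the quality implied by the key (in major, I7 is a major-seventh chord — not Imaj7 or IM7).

IV64

Stacked in thirds the chord is F-A-C: a major triad on F.
F is scale degree 4 in C major, and a major triad on that degree is written IV.
With C in the bass the chord is in second inversion, so the figured bass is 64.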